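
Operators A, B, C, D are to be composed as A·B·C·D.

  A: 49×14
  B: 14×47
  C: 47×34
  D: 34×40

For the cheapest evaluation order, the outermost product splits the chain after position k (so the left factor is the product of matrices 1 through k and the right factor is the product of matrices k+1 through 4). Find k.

Adjacent pairs: AB = 49·14·47 = 32242; BC = 14·47·34 = 22372; CD = 47·34·40 = 63920.
Length 3: A..C: k=1: 0+22372+49·14·34=45696; k=2: 32242+0+49·47·34=110544 → min 45696 | B..D: k=2: 0+63920+14·47·40=90240; k=3: 22372+0+14·34·40=41412 → min 41412.
Top-level splits: k=1: (A..A)·(B..D) → 0+41412+49·14·40 = 68852; k=2: (A..B)·(C..D) → 32242+63920+49·47·40 = 188282; k=3: (A..C)·(D..D) → 45696+0+49·34·40 = 112336.
Best split is after A, i.e. k = 1.

1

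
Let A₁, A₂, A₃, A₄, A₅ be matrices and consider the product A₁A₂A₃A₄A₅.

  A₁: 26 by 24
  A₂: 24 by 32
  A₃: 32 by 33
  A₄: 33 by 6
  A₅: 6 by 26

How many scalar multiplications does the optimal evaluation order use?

Adjacent pairs: A₁A₂ = 26·24·32 = 19968; A₂A₃ = 24·32·33 = 25344; A₃A₄ = 32·33·6 = 6336; A₄A₅ = 33·6·26 = 5148.
Length 3: A₁..A₃: k=1: 0+25344+26·24·33=45936; k=2: 19968+0+26·32·33=47424 → min 45936 | A₂..A₄: k=2: 0+6336+24·32·6=10944; k=3: 25344+0+24·33·6=30096 → min 10944 | A₃..A₅: k=3: 0+5148+32·33·26=32604; k=4: 6336+0+32·6·26=11328 → min 11328.
Length 4: A₁..A₄: k=1: 0+10944+26·24·6=14688; k=2: 19968+6336+26·32·6=31296; k=3: 45936+0+26·33·6=51084 → min 14688 | A₂..A₅: k=2: 0+11328+24·32·26=31296; k=3: 25344+5148+24·33·26=51084; k=4: 10944+0+24·6·26=14688 → min 14688.
Length 5: A₁..A₅: k=1: 0+14688+26·24·26=30912; k=2: 19968+11328+26·32·26=52928; k=3: 45936+5148+26·33·26=73392; k=4: 14688+0+26·6·26=18744 → min 18744.
Optimal order: ((A₁(A₂(A₃A₄)))A₅) with cost 18744.

18744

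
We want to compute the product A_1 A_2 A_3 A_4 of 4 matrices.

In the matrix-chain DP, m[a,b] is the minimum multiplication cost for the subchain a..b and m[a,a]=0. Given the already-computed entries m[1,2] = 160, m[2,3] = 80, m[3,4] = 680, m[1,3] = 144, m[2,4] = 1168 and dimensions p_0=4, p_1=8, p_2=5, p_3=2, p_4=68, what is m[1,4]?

688

m[1,4] = min over k∈[1,3] of m[1,k]+m[k+1,4]+p_{0}·p_k·p_{4}.
k=1: 0 + 1168 + 4·8·68 = 3344; k=2: 160 + 680 + 4·5·68 = 2200; k=3: 144 + 0 + 4·2·68 = 688.
Minimum: 688 at k=3.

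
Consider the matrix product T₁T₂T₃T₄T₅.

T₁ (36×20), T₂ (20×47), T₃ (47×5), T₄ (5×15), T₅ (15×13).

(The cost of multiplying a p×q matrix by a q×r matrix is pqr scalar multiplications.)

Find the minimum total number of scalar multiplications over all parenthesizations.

11615

Adjacent pairs: T₁T₂ = 36·20·47 = 33840; T₂T₃ = 20·47·5 = 4700; T₃T₄ = 47·5·15 = 3525; T₄T₅ = 5·15·13 = 975.
Length 3: T₁..T₃: k=1: 0+4700+36·20·5=8300; k=2: 33840+0+36·47·5=42300 → min 8300 | T₂..T₄: k=2: 0+3525+20·47·15=17625; k=3: 4700+0+20·5·15=6200 → min 6200 | T₃..T₅: k=3: 0+975+47·5·13=4030; k=4: 3525+0+47·15·13=12690 → min 4030.
Length 4: T₁..T₄: k=1: 0+6200+36·20·15=17000; k=2: 33840+3525+36·47·15=62745; k=3: 8300+0+36·5·15=11000 → min 11000 | T₂..T₅: k=2: 0+4030+20·47·13=16250; k=3: 4700+975+20·5·13=6975; k=4: 6200+0+20·15·13=10100 → min 6975.
Length 5: T₁..T₅: k=1: 0+6975+36·20·13=16335; k=2: 33840+4030+36·47·13=59866; k=3: 8300+975+36·5·13=11615; k=4: 11000+0+36·15·13=18020 → min 11615.
Optimal order: ((T₁(T₂T₃))(T₄T₅)) with cost 11615.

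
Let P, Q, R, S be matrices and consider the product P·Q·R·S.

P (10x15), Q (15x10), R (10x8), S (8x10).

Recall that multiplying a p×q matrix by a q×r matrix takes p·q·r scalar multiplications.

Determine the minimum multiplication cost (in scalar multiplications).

3100

Adjacent pairs: PQ = 10·15·10 = 1500; QR = 15·10·8 = 1200; RS = 10·8·10 = 800.
Length 3: P..R: k=1: 0+1200+10·15·8=2400; k=2: 1500+0+10·10·8=2300 → min 2300 | Q..S: k=2: 0+800+15·10·10=2300; k=3: 1200+0+15·8·10=2400 → min 2300.
Length 4: P..S: k=1: 0+2300+10·15·10=3800; k=2: 1500+800+10·10·10=3300; k=3: 2300+0+10·8·10=3100 → min 3100.
Optimal order: (((P·Q)·R)·S) with cost 3100.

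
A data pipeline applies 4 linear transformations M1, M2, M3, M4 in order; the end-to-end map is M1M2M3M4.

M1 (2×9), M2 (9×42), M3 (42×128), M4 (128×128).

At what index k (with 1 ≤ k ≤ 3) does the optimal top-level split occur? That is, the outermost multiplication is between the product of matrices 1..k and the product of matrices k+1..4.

Adjacent pairs: M1M2 = 2·9·42 = 756; M2M3 = 9·42·128 = 48384; M3M4 = 42·128·128 = 688128.
Length 3: M1..M3: k=1: 0+48384+2·9·128=50688; k=2: 756+0+2·42·128=11508 → min 11508 | M2..M4: k=2: 0+688128+9·42·128=736512; k=3: 48384+0+9·128·128=195840 → min 195840.
Top-level splits: k=1: (M1..M1)·(M2..M4) → 0+195840+2·9·128 = 198144; k=2: (M1..M2)·(M3..M4) → 756+688128+2·42·128 = 699636; k=3: (M1..M3)·(M4..M4) → 11508+0+2·128·128 = 44276.
Best split is after M3, i.e. k = 3.

3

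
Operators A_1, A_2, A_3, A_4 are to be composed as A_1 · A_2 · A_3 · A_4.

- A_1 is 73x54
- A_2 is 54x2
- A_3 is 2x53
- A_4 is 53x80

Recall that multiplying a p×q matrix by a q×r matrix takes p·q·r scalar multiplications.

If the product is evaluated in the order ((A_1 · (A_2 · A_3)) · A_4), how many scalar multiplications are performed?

(A_2 · A_3): 54×2 by 2×53 → 54×53, cost 54·2·53 = 5724
(A_1 · (A_2 · A_3)): 73×54 by 54×53 → 73×53, cost 73·54·53 = 208926; cumulative 214650
((A_1 · (A_2 · A_3)) · A_4): 73×53 by 53×80 → 73×80, cost 73·53·80 = 309520; cumulative 524170
Total: 524170 scalar multiplications.

524170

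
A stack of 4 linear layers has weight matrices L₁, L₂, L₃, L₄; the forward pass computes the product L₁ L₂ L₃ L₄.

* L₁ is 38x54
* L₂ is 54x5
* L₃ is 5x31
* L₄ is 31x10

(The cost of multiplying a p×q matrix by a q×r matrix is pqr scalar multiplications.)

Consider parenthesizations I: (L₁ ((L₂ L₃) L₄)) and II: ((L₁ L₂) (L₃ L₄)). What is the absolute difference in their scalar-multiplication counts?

31920

Order I = (L₁ ((L₂ L₃) L₄)): (L₂ L₃): 54×5 by 5×31 → 54×31, cost 54·5·31 = 8370; ((L₂ L₃) L₄): 54×31 by 31×10 → 54×10, cost 54·31·10 = 16740; cumulative 25110; (L₁ ((L₂ L₃) L₄)): 38×54 by 54×10 → 38×10, cost 38·54·10 = 20520; cumulative 45630. Total 45630.
Order II = ((L₁ L₂) (L₃ L₄)): (L₁ L₂): 38×54 by 54×5 → 38×5, cost 38·54·5 = 10260; (L₃ L₄): 5×31 by 31×10 → 5×10, cost 5·31·10 = 1550; ((L₁ L₂) (L₃ L₄)): 38×5 by 5×10 → 38×10, cost 38·5·10 = 1900; cumulative 13710. Total 13710.
Difference: |45630 − 13710| = 31920.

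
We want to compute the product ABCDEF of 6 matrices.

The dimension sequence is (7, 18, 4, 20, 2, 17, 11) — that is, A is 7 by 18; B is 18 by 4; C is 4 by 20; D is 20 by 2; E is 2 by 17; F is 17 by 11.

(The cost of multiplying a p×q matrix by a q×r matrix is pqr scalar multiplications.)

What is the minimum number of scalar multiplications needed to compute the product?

1084

Adjacent pairs: AB = 7·18·4 = 504; BC = 18·4·20 = 1440; CD = 4·20·2 = 160; DE = 20·2·17 = 680; EF = 2·17·11 = 374.
Length 3: A..C: k=1: 0+1440+7·18·20=3960; k=2: 504+0+7·4·20=1064 → min 1064 | B..D: k=2: 0+160+18·4·2=304; k=3: 1440+0+18·20·2=2160 → min 304 | C..E: k=3: 0+680+4·20·17=2040; k=4: 160+0+4·2·17=296 → min 296 | D..F: k=4: 0+374+20·2·11=814; k=5: 680+0+20·17·11=4420 → min 814.
Length 4: A..D: k=1: 0+304+7·18·2=556; k=2: 504+160+7·4·2=720; k=3: 1064+0+7·20·2=1344 → min 556 | B..E: k=2: 0+296+18·4·17=1520; k=3: 1440+680+18·20·17=8240; k=4: 304+0+18·2·17=916 → min 916 | C..F: k=3: 0+814+4·20·11=1694; k=4: 160+374+4·2·11=622; k=5: 296+0+4·17·11=1044 → min 622.
Length 5: A..E: k=1: 0+916+7·18·17=3058; k=2: 504+296+7·4·17=1276; k=3: 1064+680+7·20·17=4124; k=4: 556+0+7·2·17=794 → min 794 | B..F: k=2: 0+622+18·4·11=1414; k=3: 1440+814+18·20·11=6214; k=4: 304+374+18·2·11=1074; k=5: 916+0+18·17·11=4282 → min 1074.
Length 6: A..F: k=1: 0+1074+7·18·11=2460; k=2: 504+622+7·4·11=1434; k=3: 1064+814+7·20·11=3418; k=4: 556+374+7·2·11=1084; k=5: 794+0+7·17·11=2103 → min 1084.
Optimal order: ((A(B(CD)))(EF)) with cost 1084.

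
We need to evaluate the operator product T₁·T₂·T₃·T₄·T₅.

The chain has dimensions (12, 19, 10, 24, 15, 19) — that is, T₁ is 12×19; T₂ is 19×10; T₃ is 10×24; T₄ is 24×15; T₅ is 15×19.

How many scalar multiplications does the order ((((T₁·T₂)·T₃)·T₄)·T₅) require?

(T₁·T₂): 12×19 by 19×10 → 12×10, cost 12·19·10 = 2280
((T₁·T₂)·T₃): 12×10 by 10×24 → 12×24, cost 12·10·24 = 2880; cumulative 5160
(((T₁·T₂)·T₃)·T₄): 12×24 by 24×15 → 12×15, cost 12·24·15 = 4320; cumulative 9480
((((T₁·T₂)·T₃)·T₄)·T₅): 12×15 by 15×19 → 12×19, cost 12·15·19 = 3420; cumulative 12900
Total: 12900 scalar multiplications.

12900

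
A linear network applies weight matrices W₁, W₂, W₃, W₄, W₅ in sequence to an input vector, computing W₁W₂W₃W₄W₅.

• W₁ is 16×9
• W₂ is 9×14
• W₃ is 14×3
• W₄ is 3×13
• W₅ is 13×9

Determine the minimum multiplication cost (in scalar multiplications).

1593

Adjacent pairs: W₁W₂ = 16·9·14 = 2016; W₂W₃ = 9·14·3 = 378; W₃W₄ = 14·3·13 = 546; W₄W₅ = 3·13·9 = 351.
Length 3: W₁..W₃: k=1: 0+378+16·9·3=810; k=2: 2016+0+16·14·3=2688 → min 810 | W₂..W₄: k=2: 0+546+9·14·13=2184; k=3: 378+0+9·3·13=729 → min 729 | W₃..W₅: k=3: 0+351+14·3·9=729; k=4: 546+0+14·13·9=2184 → min 729.
Length 4: W₁..W₄: k=1: 0+729+16·9·13=2601; k=2: 2016+546+16·14·13=5474; k=3: 810+0+16·3·13=1434 → min 1434 | W₂..W₅: k=2: 0+729+9·14·9=1863; k=3: 378+351+9·3·9=972; k=4: 729+0+9·13·9=1782 → min 972.
Length 5: W₁..W₅: k=1: 0+972+16·9·9=2268; k=2: 2016+729+16·14·9=4761; k=3: 810+351+16·3·9=1593; k=4: 1434+0+16·13·9=3306 → min 1593.
Optimal order: ((W₁(W₂W₃))(W₄W₅)) with cost 1593.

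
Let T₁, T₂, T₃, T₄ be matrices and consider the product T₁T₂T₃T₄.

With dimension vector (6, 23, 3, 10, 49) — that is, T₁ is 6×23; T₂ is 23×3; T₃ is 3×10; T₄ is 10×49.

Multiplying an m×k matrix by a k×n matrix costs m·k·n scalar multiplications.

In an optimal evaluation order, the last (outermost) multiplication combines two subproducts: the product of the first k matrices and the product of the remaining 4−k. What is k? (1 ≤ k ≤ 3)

Adjacent pairs: T₁T₂ = 6·23·3 = 414; T₂T₃ = 23·3·10 = 690; T₃T₄ = 3·10·49 = 1470.
Length 3: T₁..T₃: k=1: 0+690+6·23·10=2070; k=2: 414+0+6·3·10=594 → min 594 | T₂..T₄: k=2: 0+1470+23·3·49=4851; k=3: 690+0+23·10·49=11960 → min 4851.
Top-level splits: k=1: (T₁..T₁)·(T₂..T₄) → 0+4851+6·23·49 = 11613; k=2: (T₁..T₂)·(T₃..T₄) → 414+1470+6·3·49 = 2766; k=3: (T₁..T₃)·(T₄..T₄) → 594+0+6·10·49 = 3534.
Best split is after T₂, i.e. k = 2.

2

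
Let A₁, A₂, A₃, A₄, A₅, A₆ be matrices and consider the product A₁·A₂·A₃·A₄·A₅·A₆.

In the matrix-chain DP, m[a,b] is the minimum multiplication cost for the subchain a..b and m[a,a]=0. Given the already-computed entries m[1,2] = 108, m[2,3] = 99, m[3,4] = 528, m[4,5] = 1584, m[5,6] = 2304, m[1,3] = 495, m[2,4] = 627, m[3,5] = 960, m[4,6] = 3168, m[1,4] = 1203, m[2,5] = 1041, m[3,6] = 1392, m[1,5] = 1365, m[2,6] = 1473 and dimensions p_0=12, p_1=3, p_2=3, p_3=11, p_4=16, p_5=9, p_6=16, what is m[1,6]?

2049

m[1,6] = min over k∈[1,5] of m[1,k]+m[k+1,6]+p_{0}·p_k·p_{6}.
k=1: 0 + 1473 + 12·3·16 = 2049; k=2: 108 + 1392 + 12·3·16 = 2076; k=3: 495 + 3168 + 12·11·16 = 5775; k=4: 1203 + 2304 + 12·16·16 = 6579; k=5: 1365 + 0 + 12·9·16 = 3093.
Minimum: 2049 at k=1.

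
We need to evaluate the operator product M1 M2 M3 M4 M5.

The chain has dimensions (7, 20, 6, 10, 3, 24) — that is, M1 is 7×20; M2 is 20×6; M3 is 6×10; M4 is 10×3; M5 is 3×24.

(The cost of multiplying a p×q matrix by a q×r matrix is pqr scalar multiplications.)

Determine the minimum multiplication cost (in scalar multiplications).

Adjacent pairs: M1M2 = 7·20·6 = 840; M2M3 = 20·6·10 = 1200; M3M4 = 6·10·3 = 180; M4M5 = 10·3·24 = 720.
Length 3: M1..M3: k=1: 0+1200+7·20·10=2600; k=2: 840+0+7·6·10=1260 → min 1260 | M2..M4: k=2: 0+180+20·6·3=540; k=3: 1200+0+20·10·3=1800 → min 540 | M3..M5: k=3: 0+720+6·10·24=2160; k=4: 180+0+6·3·24=612 → min 612.
Length 4: M1..M4: k=1: 0+540+7·20·3=960; k=2: 840+180+7·6·3=1146; k=3: 1260+0+7·10·3=1470 → min 960 | M2..M5: k=2: 0+612+20·6·24=3492; k=3: 1200+720+20·10·24=6720; k=4: 540+0+20·3·24=1980 → min 1980.
Length 5: M1..M5: k=1: 0+1980+7·20·24=5340; k=2: 840+612+7·6·24=2460; k=3: 1260+720+7·10·24=3660; k=4: 960+0+7·3·24=1464 → min 1464.
Optimal order: ((M1 (M2 (M3 M4))) M5) with cost 1464.

1464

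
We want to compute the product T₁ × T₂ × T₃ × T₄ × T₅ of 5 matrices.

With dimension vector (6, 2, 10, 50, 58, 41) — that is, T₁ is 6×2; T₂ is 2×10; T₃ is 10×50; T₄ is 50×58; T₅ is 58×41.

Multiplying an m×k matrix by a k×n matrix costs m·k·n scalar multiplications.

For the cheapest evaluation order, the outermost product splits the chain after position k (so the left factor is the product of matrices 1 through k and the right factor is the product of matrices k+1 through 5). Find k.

1

Adjacent pairs: T₁T₂ = 6·2·10 = 120; T₂T₃ = 2·10·50 = 1000; T₃T₄ = 10·50·58 = 29000; T₄T₅ = 50·58·41 = 118900.
Length 3: T₁..T₃: k=1: 0+1000+6·2·50=1600; k=2: 120+0+6·10·50=3120 → min 1600 | T₂..T₄: k=2: 0+29000+2·10·58=30160; k=3: 1000+0+2·50·58=6800 → min 6800 | T₃..T₅: k=3: 0+118900+10·50·41=139400; k=4: 29000+0+10·58·41=52780 → min 52780.
Length 4: T₁..T₄: k=1: 0+6800+6·2·58=7496; k=2: 120+29000+6·10·58=32600; k=3: 1600+0+6·50·58=19000 → min 7496 | T₂..T₅: k=2: 0+52780+2·10·41=53600; k=3: 1000+118900+2·50·41=124000; k=4: 6800+0+2·58·41=11556 → min 11556.
Top-level splits: k=1: (T₁..T₁)·(T₂..T₅) → 0+11556+6·2·41 = 12048; k=2: (T₁..T₂)·(T₃..T₅) → 120+52780+6·10·41 = 55360; k=3: (T₁..T₃)·(T₄..T₅) → 1600+118900+6·50·41 = 132800; k=4: (T₁..T₄)·(T₅..T₅) → 7496+0+6·58·41 = 21764.
Best split is after T₁, i.e. k = 1.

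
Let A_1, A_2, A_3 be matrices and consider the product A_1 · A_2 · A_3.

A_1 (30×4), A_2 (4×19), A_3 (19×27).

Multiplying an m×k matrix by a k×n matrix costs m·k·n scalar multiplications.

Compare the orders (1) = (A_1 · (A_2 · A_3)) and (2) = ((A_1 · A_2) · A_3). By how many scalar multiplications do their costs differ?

12378

Order (1) = (A_1 · (A_2 · A_3)): (A_2 · A_3): 4×19 by 19×27 → 4×27, cost 4·19·27 = 2052; (A_1 · (A_2 · A_3)): 30×4 by 4×27 → 30×27, cost 30·4·27 = 3240; cumulative 5292. Total 5292.
Order (2) = ((A_1 · A_2) · A_3): (A_1 · A_2): 30×4 by 4×19 → 30×19, cost 30·4·19 = 2280; ((A_1 · A_2) · A_3): 30×19 by 19×27 → 30×27, cost 30·19·27 = 15390; cumulative 17670. Total 17670.
Difference: |5292 − 17670| = 12378.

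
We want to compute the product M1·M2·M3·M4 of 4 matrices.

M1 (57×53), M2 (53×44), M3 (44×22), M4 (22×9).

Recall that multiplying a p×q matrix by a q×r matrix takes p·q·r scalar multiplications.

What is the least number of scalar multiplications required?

Adjacent pairs: M1M2 = 57·53·44 = 132924; M2M3 = 53·44·22 = 51304; M3M4 = 44·22·9 = 8712.
Length 3: M1..M3: k=1: 0+51304+57·53·22=117766; k=2: 132924+0+57·44·22=188100 → min 117766 | M2..M4: k=2: 0+8712+53·44·9=29700; k=3: 51304+0+53·22·9=61798 → min 29700.
Length 4: M1..M4: k=1: 0+29700+57·53·9=56889; k=2: 132924+8712+57·44·9=164208; k=3: 117766+0+57·22·9=129052 → min 56889.
Optimal order: (M1·(M2·(M3·M4))) with cost 56889.

56889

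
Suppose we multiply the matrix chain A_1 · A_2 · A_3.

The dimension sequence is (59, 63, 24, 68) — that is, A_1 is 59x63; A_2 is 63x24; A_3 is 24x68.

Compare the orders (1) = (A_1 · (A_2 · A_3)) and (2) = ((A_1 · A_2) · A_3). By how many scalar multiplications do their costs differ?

Order (1) = (A_1 · (A_2 · A_3)): (A_2 · A_3): 63×24 by 24×68 → 63×68, cost 63·24·68 = 102816; (A_1 · (A_2 · A_3)): 59×63 by 63×68 → 59×68, cost 59·63·68 = 252756; cumulative 355572. Total 355572.
Order (2) = ((A_1 · A_2) · A_3): (A_1 · A_2): 59×63 by 63×24 → 59×24, cost 59·63·24 = 89208; ((A_1 · A_2) · A_3): 59×24 by 24×68 → 59×68, cost 59·24·68 = 96288; cumulative 185496. Total 185496.
Difference: |355572 − 185496| = 170076.

170076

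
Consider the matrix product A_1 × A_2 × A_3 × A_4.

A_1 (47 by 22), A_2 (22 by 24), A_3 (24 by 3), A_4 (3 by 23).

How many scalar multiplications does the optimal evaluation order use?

Adjacent pairs: A_1A_2 = 47·22·24 = 24816; A_2A_3 = 22·24·3 = 1584; A_3A_4 = 24·3·23 = 1656.
Length 3: A_1..A_3: k=1: 0+1584+47·22·3=4686; k=2: 24816+0+47·24·3=28200 → min 4686 | A_2..A_4: k=2: 0+1656+22·24·23=13800; k=3: 1584+0+22·3·23=3102 → min 3102.
Length 4: A_1..A_4: k=1: 0+3102+47·22·23=26884; k=2: 24816+1656+47·24·23=52416; k=3: 4686+0+47·3·23=7929 → min 7929.
Optimal order: ((A_1 × (A_2 × A_3)) × A_4) with cost 7929.

7929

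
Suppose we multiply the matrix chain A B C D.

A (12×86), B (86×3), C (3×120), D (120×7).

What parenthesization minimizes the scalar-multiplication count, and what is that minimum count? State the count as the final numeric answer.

Adjacent pairs: AB = 12·86·3 = 3096; BC = 86·3·120 = 30960; CD = 3·120·7 = 2520.
Length 3: A..C: k=1: 0+30960+12·86·120=154800; k=2: 3096+0+12·3·120=7416 → min 7416 | B..D: k=2: 0+2520+86·3·7=4326; k=3: 30960+0+86·120·7=103200 → min 4326.
Length 4: A..D: k=1: 0+4326+12·86·7=11550; k=2: 3096+2520+12·3·7=5868; k=3: 7416+0+12·120·7=17496 → min 5868.
Optimal parenthesization: ((A B) (C D)) with cost 5868.

5868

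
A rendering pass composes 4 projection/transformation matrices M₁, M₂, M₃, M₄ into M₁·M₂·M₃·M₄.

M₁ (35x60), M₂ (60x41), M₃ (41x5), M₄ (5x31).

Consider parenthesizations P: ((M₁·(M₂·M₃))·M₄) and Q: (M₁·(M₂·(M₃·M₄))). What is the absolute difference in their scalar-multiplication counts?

119490

Order P = ((M₁·(M₂·M₃))·M₄): (M₂·M₃): 60×41 by 41×5 → 60×5, cost 60·41·5 = 12300; (M₁·(M₂·M₃)): 35×60 by 60×5 → 35×5, cost 35·60·5 = 10500; cumulative 22800; ((M₁·(M₂·M₃))·M₄): 35×5 by 5×31 → 35×31, cost 35·5·31 = 5425; cumulative 28225. Total 28225.
Order Q = (M₁·(M₂·(M₃·M₄))): (M₃·M₄): 41×5 by 5×31 → 41×31, cost 41·5·31 = 6355; (M₂·(M₃·M₄)): 60×41 by 41×31 → 60×31, cost 60·41·31 = 76260; cumulative 82615; (M₁·(M₂·(M₃·M₄))): 35×60 by 60×31 → 35×31, cost 35·60·31 = 65100; cumulative 147715. Total 147715.
Difference: |28225 − 147715| = 119490.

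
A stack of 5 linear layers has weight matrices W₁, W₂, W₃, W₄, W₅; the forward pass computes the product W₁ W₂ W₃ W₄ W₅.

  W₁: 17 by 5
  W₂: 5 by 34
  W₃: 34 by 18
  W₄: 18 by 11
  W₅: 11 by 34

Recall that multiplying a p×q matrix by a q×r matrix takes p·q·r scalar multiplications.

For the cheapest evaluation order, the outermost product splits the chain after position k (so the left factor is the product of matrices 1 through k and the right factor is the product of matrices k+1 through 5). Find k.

1

Adjacent pairs: W₁W₂ = 17·5·34 = 2890; W₂W₃ = 5·34·18 = 3060; W₃W₄ = 34·18·11 = 6732; W₄W₅ = 18·11·34 = 6732.
Length 3: W₁..W₃: k=1: 0+3060+17·5·18=4590; k=2: 2890+0+17·34·18=13294 → min 4590 | W₂..W₄: k=2: 0+6732+5·34·11=8602; k=3: 3060+0+5·18·11=4050 → min 4050 | W₃..W₅: k=3: 0+6732+34·18·34=27540; k=4: 6732+0+34·11·34=19448 → min 19448.
Length 4: W₁..W₄: k=1: 0+4050+17·5·11=4985; k=2: 2890+6732+17·34·11=15980; k=3: 4590+0+17·18·11=7956 → min 4985 | W₂..W₅: k=2: 0+19448+5·34·34=25228; k=3: 3060+6732+5·18·34=12852; k=4: 4050+0+5·11·34=5920 → min 5920.
Top-level splits: k=1: (W₁..W₁)·(W₂..W₅) → 0+5920+17·5·34 = 8810; k=2: (W₁..W₂)·(W₃..W₅) → 2890+19448+17·34·34 = 41990; k=3: (W₁..W₃)·(W₄..W₅) → 4590+6732+17·18·34 = 21726; k=4: (W₁..W₄)·(W₅..W₅) → 4985+0+17·11·34 = 11343.
Best split is after W₁, i.e. k = 1.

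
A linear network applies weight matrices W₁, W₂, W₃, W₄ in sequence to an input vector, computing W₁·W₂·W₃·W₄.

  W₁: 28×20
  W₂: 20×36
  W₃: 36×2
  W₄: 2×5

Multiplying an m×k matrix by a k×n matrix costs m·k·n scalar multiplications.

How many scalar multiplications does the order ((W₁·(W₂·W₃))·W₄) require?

2840

(W₂·W₃): 20×36 by 36×2 → 20×2, cost 20·36·2 = 1440
(W₁·(W₂·W₃)): 28×20 by 20×2 → 28×2, cost 28·20·2 = 1120; cumulative 2560
((W₁·(W₂·W₃))·W₄): 28×2 by 2×5 → 28×5, cost 28·2·5 = 280; cumulative 2840
Total: 2840 scalar multiplications.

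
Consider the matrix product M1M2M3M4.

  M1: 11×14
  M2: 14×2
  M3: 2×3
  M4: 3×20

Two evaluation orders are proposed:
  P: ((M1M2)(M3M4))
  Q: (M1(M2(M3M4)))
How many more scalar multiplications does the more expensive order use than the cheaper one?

Order P = ((M1M2)(M3M4)): (M1M2): 11×14 by 14×2 → 11×2, cost 11·14·2 = 308; (M3M4): 2×3 by 3×20 → 2×20, cost 2·3·20 = 120; ((M1M2)(M3M4)): 11×2 by 2×20 → 11×20, cost 11·2·20 = 440; cumulative 868. Total 868.
Order Q = (M1(M2(M3M4))): (M3M4): 2×3 by 3×20 → 2×20, cost 2·3·20 = 120; (M2(M3M4)): 14×2 by 2×20 → 14×20, cost 14·2·20 = 560; cumulative 680; (M1(M2(M3M4))): 11×14 by 14×20 → 11×20, cost 11·14·20 = 3080; cumulative 3760. Total 3760.
Difference: |868 − 3760| = 2892.

2892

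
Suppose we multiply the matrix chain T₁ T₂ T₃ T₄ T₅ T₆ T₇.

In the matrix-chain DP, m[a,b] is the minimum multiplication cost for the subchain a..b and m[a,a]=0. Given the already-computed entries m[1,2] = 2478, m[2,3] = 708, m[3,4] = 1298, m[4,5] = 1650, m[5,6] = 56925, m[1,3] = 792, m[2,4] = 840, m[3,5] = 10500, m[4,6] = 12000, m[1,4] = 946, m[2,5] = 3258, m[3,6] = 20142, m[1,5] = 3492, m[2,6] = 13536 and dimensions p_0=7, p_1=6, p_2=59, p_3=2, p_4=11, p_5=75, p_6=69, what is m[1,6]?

13758

m[1,6] = min over k∈[1,5] of m[1,k]+m[k+1,6]+p_{0}·p_k·p_{6}.
k=1: 0 + 13536 + 7·6·69 = 16434; k=2: 2478 + 20142 + 7·59·69 = 51117; k=3: 792 + 12000 + 7·2·69 = 13758; k=4: 946 + 56925 + 7·11·69 = 63184; k=5: 3492 + 0 + 7·75·69 = 39717.
Minimum: 13758 at k=3.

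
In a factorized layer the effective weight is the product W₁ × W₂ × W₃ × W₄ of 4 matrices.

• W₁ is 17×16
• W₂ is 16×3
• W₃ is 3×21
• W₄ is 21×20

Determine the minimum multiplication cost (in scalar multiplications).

3096

Adjacent pairs: W₁W₂ = 17·16·3 = 816; W₂W₃ = 16·3·21 = 1008; W₃W₄ = 3·21·20 = 1260.
Length 3: W₁..W₃: k=1: 0+1008+17·16·21=6720; k=2: 816+0+17·3·21=1887 → min 1887 | W₂..W₄: k=2: 0+1260+16·3·20=2220; k=3: 1008+0+16·21·20=7728 → min 2220.
Length 4: W₁..W₄: k=1: 0+2220+17·16·20=7660; k=2: 816+1260+17·3·20=3096; k=3: 1887+0+17·21·20=9027 → min 3096.
Optimal order: ((W₁ × W₂) × (W₃ × W₄)) with cost 3096.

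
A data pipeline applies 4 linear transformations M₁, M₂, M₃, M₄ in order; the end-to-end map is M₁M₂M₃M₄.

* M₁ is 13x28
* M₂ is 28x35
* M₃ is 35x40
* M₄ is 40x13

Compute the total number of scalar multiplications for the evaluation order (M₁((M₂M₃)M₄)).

58492

(M₂M₃): 28×35 by 35×40 → 28×40, cost 28·35·40 = 39200
((M₂M₃)M₄): 28×40 by 40×13 → 28×13, cost 28·40·13 = 14560; cumulative 53760
(M₁((M₂M₃)M₄)): 13×28 by 28×13 → 13×13, cost 13·28·13 = 4732; cumulative 58492
Total: 58492 scalar multiplications.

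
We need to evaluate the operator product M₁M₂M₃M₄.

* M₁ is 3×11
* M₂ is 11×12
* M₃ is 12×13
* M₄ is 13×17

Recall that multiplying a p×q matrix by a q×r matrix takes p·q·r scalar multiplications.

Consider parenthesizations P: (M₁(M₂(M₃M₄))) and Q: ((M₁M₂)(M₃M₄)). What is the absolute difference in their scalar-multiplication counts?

Order P = (M₁(M₂(M₃M₄))): (M₃M₄): 12×13 by 13×17 → 12×17, cost 12·13·17 = 2652; (M₂(M₃M₄)): 11×12 by 12×17 → 11×17, cost 11·12·17 = 2244; cumulative 4896; (M₁(M₂(M₃M₄))): 3×11 by 11×17 → 3×17, cost 3·11·17 = 561; cumulative 5457. Total 5457.
Order Q = ((M₁M₂)(M₃M₄)): (M₁M₂): 3×11 by 11×12 → 3×12, cost 3·11·12 = 396; (M₃M₄): 12×13 by 13×17 → 12×17, cost 12·13·17 = 2652; ((M₁M₂)(M₃M₄)): 3×12 by 12×17 → 3×17, cost 3·12·17 = 612; cumulative 3660. Total 3660.
Difference: |5457 − 3660| = 1797.

1797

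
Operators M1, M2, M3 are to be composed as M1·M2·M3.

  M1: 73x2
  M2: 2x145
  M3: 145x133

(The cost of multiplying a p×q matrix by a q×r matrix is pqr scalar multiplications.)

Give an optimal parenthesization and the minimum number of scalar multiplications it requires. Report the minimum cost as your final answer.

(M1·(M2·M3)): cost 57988.
((M1·M2)·M3): cost 1428975.
Optimal: (M1·(M2·M3)) with cost 57988.

57988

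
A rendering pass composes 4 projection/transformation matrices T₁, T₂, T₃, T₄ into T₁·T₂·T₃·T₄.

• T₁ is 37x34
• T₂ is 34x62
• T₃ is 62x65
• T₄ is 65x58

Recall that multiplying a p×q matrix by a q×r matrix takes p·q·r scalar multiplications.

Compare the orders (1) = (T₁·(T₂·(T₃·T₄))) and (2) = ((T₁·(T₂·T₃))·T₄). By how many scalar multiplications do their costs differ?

Order (1) = (T₁·(T₂·(T₃·T₄))): (T₃·T₄): 62×65 by 65×58 → 62×58, cost 62·65·58 = 233740; (T₂·(T₃·T₄)): 34×62 by 62×58 → 34×58, cost 34·62·58 = 122264; cumulative 356004; (T₁·(T₂·(T₃·T₄))): 37×34 by 34×58 → 37×58, cost 37·34·58 = 72964; cumulative 428968. Total 428968.
Order (2) = ((T₁·(T₂·T₃))·T₄): (T₂·T₃): 34×62 by 62×65 → 34×65, cost 34·62·65 = 137020; (T₁·(T₂·T₃)): 37×34 by 34×65 → 37×65, cost 37·34·65 = 81770; cumulative 218790; ((T₁·(T₂·T₃))·T₄): 37×65 by 65×58 → 37×58, cost 37·65·58 = 139490; cumulative 358280. Total 358280.
Difference: |428968 − 358280| = 70688.

70688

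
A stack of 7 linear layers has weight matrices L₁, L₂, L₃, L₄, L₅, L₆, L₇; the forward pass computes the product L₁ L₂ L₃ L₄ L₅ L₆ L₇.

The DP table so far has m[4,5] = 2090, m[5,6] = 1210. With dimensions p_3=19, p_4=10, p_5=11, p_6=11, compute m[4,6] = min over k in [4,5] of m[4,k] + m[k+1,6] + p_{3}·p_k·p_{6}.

m[4,6] = min over k∈[4,5] of m[4,k]+m[k+1,6]+p_{3}·p_k·p_{6}.
k=4: 0 + 1210 + 19·10·11 = 3300; k=5: 2090 + 0 + 19·11·11 = 4389.
Minimum: 3300 at k=4.

3300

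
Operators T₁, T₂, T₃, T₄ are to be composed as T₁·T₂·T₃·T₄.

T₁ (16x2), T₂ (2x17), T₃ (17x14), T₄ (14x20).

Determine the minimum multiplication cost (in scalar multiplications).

Adjacent pairs: T₁T₂ = 16·2·17 = 544; T₂T₃ = 2·17·14 = 476; T₃T₄ = 17·14·20 = 4760.
Length 3: T₁..T₃: k=1: 0+476+16·2·14=924; k=2: 544+0+16·17·14=4352 → min 924 | T₂..T₄: k=2: 0+4760+2·17·20=5440; k=3: 476+0+2·14·20=1036 → min 1036.
Length 4: T₁..T₄: k=1: 0+1036+16·2·20=1676; k=2: 544+4760+16·17·20=10744; k=3: 924+0+16·14·20=5404 → min 1676.
Optimal order: (T₁·((T₂·T₃)·T₄)) with cost 1676.

1676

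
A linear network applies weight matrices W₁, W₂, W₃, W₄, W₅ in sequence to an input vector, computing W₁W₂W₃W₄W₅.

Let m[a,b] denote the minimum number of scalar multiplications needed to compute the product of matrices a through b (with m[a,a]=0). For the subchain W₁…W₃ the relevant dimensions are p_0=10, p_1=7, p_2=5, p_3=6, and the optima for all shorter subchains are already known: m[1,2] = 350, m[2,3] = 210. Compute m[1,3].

m[1,3] = min over k∈[1,2] of m[1,k]+m[k+1,3]+p_{0}·p_k·p_{3}.
k=1: 0 + 210 + 10·7·6 = 630; k=2: 350 + 0 + 10·5·6 = 650.
Minimum: 630 at k=1.

630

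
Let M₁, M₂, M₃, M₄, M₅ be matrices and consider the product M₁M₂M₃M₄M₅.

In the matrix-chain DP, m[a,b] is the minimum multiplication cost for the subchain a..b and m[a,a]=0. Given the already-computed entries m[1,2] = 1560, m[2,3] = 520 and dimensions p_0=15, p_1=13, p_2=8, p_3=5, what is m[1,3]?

m[1,3] = min over k∈[1,2] of m[1,k]+m[k+1,3]+p_{0}·p_k·p_{3}.
k=1: 0 + 520 + 15·13·5 = 1495; k=2: 1560 + 0 + 15·8·5 = 2160.
Minimum: 1495 at k=1.

1495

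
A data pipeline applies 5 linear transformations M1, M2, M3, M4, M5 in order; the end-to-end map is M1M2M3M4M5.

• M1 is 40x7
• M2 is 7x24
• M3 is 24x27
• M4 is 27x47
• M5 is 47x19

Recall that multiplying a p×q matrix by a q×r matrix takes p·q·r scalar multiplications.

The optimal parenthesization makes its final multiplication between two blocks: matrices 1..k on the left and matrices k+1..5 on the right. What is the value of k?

1

Adjacent pairs: M1M2 = 40·7·24 = 6720; M2M3 = 7·24·27 = 4536; M3M4 = 24·27·47 = 30456; M4M5 = 27·47·19 = 24111.
Length 3: M1..M3: k=1: 0+4536+40·7·27=12096; k=2: 6720+0+40·24·27=32640 → min 12096 | M2..M4: k=2: 0+30456+7·24·47=38352; k=3: 4536+0+7·27·47=13419 → min 13419 | M3..M5: k=3: 0+24111+24·27·19=36423; k=4: 30456+0+24·47·19=51888 → min 36423.
Length 4: M1..M4: k=1: 0+13419+40·7·47=26579; k=2: 6720+30456+40·24·47=82296; k=3: 12096+0+40·27·47=62856 → min 26579 | M2..M5: k=2: 0+36423+7·24·19=39615; k=3: 4536+24111+7·27·19=32238; k=4: 13419+0+7·47·19=19670 → min 19670.
Top-level splits: k=1: (M1..M1)·(M2..M5) → 0+19670+40·7·19 = 24990; k=2: (M1..M2)·(M3..M5) → 6720+36423+40·24·19 = 61383; k=3: (M1..M3)·(M4..M5) → 12096+24111+40·27·19 = 56727; k=4: (M1..M4)·(M5..M5) → 26579+0+40·47·19 = 62299.
Best split is after M1, i.e. k = 1.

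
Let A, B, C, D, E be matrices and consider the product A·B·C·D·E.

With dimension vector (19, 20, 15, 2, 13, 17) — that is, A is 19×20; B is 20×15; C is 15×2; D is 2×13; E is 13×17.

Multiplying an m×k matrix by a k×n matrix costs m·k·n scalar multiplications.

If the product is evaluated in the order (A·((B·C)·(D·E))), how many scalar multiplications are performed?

(B·C): 20×15 by 15×2 → 20×2, cost 20·15·2 = 600
(D·E): 2×13 by 13×17 → 2×17, cost 2·13·17 = 442
((B·C)·(D·E)): 20×2 by 2×17 → 20×17, cost 20·2·17 = 680; cumulative 1722
(A·((B·C)·(D·E))): 19×20 by 20×17 → 19×17, cost 19·20·17 = 6460; cumulative 8182
Total: 8182 scalar multiplications.

8182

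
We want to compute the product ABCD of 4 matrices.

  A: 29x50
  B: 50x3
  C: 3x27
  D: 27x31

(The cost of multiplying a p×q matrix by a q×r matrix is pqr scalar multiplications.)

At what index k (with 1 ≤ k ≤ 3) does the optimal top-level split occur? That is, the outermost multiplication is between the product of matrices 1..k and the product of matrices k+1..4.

Adjacent pairs: AB = 29·50·3 = 4350; BC = 50·3·27 = 4050; CD = 3·27·31 = 2511.
Length 3: A..C: k=1: 0+4050+29·50·27=43200; k=2: 4350+0+29·3·27=6699 → min 6699 | B..D: k=2: 0+2511+50·3·31=7161; k=3: 4050+0+50·27·31=45900 → min 7161.
Top-level splits: k=1: (A..A)·(B..D) → 0+7161+29·50·31 = 52111; k=2: (A..B)·(C..D) → 4350+2511+29·3·31 = 9558; k=3: (A..C)·(D..D) → 6699+0+29·27·31 = 30972.
Best split is after B, i.e. k = 2.

2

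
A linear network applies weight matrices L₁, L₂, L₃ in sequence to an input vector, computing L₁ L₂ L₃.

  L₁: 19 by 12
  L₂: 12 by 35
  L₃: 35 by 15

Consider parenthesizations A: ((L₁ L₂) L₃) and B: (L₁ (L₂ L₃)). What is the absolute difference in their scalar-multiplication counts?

8235

Order A = ((L₁ L₂) L₃): (L₁ L₂): 19×12 by 12×35 → 19×35, cost 19·12·35 = 7980; ((L₁ L₂) L₃): 19×35 by 35×15 → 19×15, cost 19·35·15 = 9975; cumulative 17955. Total 17955.
Order B = (L₁ (L₂ L₃)): (L₂ L₃): 12×35 by 35×15 → 12×15, cost 12·35·15 = 6300; (L₁ (L₂ L₃)): 19×12 by 12×15 → 19×15, cost 19·12·15 = 3420; cumulative 9720. Total 9720.
Difference: |17955 − 9720| = 8235.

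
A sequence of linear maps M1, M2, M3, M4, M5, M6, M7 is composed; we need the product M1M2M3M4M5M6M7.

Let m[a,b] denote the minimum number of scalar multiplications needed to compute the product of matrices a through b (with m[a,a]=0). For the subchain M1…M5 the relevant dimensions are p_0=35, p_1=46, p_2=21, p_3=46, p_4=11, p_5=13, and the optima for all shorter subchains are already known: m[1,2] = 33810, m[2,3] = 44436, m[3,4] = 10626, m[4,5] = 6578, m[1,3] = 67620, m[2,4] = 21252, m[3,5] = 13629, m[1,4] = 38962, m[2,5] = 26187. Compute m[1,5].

43967

m[1,5] = min over k∈[1,4] of m[1,k]+m[k+1,5]+p_{0}·p_k·p_{5}.
k=1: 0 + 26187 + 35·46·13 = 47117; k=2: 33810 + 13629 + 35·21·13 = 56994; k=3: 67620 + 6578 + 35·46·13 = 95128; k=4: 38962 + 0 + 35·11·13 = 43967.
Minimum: 43967 at k=4.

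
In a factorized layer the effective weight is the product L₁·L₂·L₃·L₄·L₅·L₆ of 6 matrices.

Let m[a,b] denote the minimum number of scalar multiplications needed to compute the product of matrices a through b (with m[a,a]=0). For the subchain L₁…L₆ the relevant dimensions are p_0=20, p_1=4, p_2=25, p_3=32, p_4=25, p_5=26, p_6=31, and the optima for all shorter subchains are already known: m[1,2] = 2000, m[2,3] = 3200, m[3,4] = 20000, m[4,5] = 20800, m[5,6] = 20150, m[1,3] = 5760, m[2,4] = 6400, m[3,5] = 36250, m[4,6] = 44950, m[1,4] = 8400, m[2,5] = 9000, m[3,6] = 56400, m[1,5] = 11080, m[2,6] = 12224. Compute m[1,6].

m[1,6] = min over k∈[1,5] of m[1,k]+m[k+1,6]+p_{0}·p_k·p_{6}.
k=1: 0 + 12224 + 20·4·31 = 14704; k=2: 2000 + 56400 + 20·25·31 = 73900; k=3: 5760 + 44950 + 20·32·31 = 70550; k=4: 8400 + 20150 + 20·25·31 = 44050; k=5: 11080 + 0 + 20·26·31 = 27200.
Minimum: 14704 at k=1.

14704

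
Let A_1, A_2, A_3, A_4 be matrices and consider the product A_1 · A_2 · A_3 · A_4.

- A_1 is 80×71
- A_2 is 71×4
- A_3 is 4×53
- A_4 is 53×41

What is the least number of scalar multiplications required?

44532

Adjacent pairs: A_1A_2 = 80·71·4 = 22720; A_2A_3 = 71·4·53 = 15052; A_3A_4 = 4·53·41 = 8692.
Length 3: A_1..A_3: k=1: 0+15052+80·71·53=316092; k=2: 22720+0+80·4·53=39680 → min 39680 | A_2..A_4: k=2: 0+8692+71·4·41=20336; k=3: 15052+0+71·53·41=169335 → min 20336.
Length 4: A_1..A_4: k=1: 0+20336+80·71·41=253216; k=2: 22720+8692+80·4·41=44532; k=3: 39680+0+80·53·41=213520 → min 44532.
Optimal order: ((A_1 · A_2) · (A_3 · A_4)) with cost 44532.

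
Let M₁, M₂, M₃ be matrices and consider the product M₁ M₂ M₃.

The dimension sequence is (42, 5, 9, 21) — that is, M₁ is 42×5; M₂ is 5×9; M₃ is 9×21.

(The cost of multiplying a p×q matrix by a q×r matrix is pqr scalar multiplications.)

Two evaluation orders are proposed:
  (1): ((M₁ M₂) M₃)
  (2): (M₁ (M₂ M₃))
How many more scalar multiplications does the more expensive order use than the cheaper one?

Order (1) = ((M₁ M₂) M₃): (M₁ M₂): 42×5 by 5×9 → 42×9, cost 42·5·9 = 1890; ((M₁ M₂) M₃): 42×9 by 9×21 → 42×21, cost 42·9·21 = 7938; cumulative 9828. Total 9828.
Order (2) = (M₁ (M₂ M₃)): (M₂ M₃): 5×9 by 9×21 → 5×21, cost 5·9·21 = 945; (M₁ (M₂ M₃)): 42×5 by 5×21 → 42×21, cost 42·5·21 = 4410; cumulative 5355. Total 5355.
Difference: |9828 − 5355| = 4473.

4473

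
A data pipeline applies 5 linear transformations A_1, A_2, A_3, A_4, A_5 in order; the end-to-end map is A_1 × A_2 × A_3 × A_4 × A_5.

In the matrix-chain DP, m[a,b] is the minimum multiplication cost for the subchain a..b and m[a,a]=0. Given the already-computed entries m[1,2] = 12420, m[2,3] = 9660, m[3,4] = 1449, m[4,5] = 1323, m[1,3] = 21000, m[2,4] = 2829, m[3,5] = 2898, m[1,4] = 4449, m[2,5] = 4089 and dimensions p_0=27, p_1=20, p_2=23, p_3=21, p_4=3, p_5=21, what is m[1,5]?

6150

m[1,5] = min over k∈[1,4] of m[1,k]+m[k+1,5]+p_{0}·p_k·p_{5}.
k=1: 0 + 4089 + 27·20·21 = 15429; k=2: 12420 + 2898 + 27·23·21 = 28359; k=3: 21000 + 1323 + 27·21·21 = 34230; k=4: 4449 + 0 + 27·3·21 = 6150.
Minimum: 6150 at k=4.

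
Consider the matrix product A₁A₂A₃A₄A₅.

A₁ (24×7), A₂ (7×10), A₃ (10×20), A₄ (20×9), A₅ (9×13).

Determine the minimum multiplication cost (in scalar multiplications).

Adjacent pairs: A₁A₂ = 24·7·10 = 1680; A₂A₃ = 7·10·20 = 1400; A₃A₄ = 10·20·9 = 1800; A₄A₅ = 20·9·13 = 2340.
Length 3: A₁..A₃: k=1: 0+1400+24·7·20=4760; k=2: 1680+0+24·10·20=6480 → min 4760 | A₂..A₄: k=2: 0+1800+7·10·9=2430; k=3: 1400+0+7·20·9=2660 → min 2430 | A₃..A₅: k=3: 0+2340+10·20·13=4940; k=4: 1800+0+10·9·13=2970 → min 2970.
Length 4: A₁..A₄: k=1: 0+2430+24·7·9=3942; k=2: 1680+1800+24·10·9=5640; k=3: 4760+0+24·20·9=9080 → min 3942 | A₂..A₅: k=2: 0+2970+7·10·13=3880; k=3: 1400+2340+7·20·13=5560; k=4: 2430+0+7·9·13=3249 → min 3249.
Length 5: A₁..A₅: k=1: 0+3249+24·7·13=5433; k=2: 1680+2970+24·10·13=7770; k=3: 4760+2340+24·20·13=13340; k=4: 3942+0+24·9·13=6750 → min 5433.
Optimal order: (A₁((A₂(A₃A₄))A₅)) with cost 5433.

5433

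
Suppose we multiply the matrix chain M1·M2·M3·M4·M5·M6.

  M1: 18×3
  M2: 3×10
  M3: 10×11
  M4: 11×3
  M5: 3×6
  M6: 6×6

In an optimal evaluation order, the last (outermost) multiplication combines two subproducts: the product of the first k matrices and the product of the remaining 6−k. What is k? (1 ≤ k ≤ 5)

1

Adjacent pairs: M1M2 = 18·3·10 = 540; M2M3 = 3·10·11 = 330; M3M4 = 10·11·3 = 330; M4M5 = 11·3·6 = 198; M5M6 = 3·6·6 = 108.
Length 3: M1..M3: k=1: 0+330+18·3·11=924; k=2: 540+0+18·10·11=2520 → min 924 | M2..M4: k=2: 0+330+3·10·3=420; k=3: 330+0+3·11·3=429 → min 420 | M3..M5: k=3: 0+198+10·11·6=858; k=4: 330+0+10·3·6=510 → min 510 | M4..M6: k=4: 0+108+11·3·6=306; k=5: 198+0+11·6·6=594 → min 306.
Length 4: M1..M4: k=1: 0+420+18·3·3=582; k=2: 540+330+18·10·3=1410; k=3: 924+0+18·11·3=1518 → min 582 | M2..M5: k=2: 0+510+3·10·6=690; k=3: 330+198+3·11·6=726; k=4: 420+0+3·3·6=474 → min 474 | M3..M6: k=3: 0+306+10·11·6=966; k=4: 330+108+10·3·6=618; k=5: 510+0+10·6·6=870 → min 618.
Length 5: M1..M5: k=1: 0+474+18·3·6=798; k=2: 540+510+18·10·6=2130; k=3: 924+198+18·11·6=2310; k=4: 582+0+18·3·6=906 → min 798 | M2..M6: k=2: 0+618+3·10·6=798; k=3: 330+306+3·11·6=834; k=4: 420+108+3·3·6=582; k=5: 474+0+3·6·6=582 → min 582.
Top-level splits: k=1: (M1..M1)·(M2..M6) → 0+582+18·3·6 = 906; k=2: (M1..M2)·(M3..M6) → 540+618+18·10·6 = 2238; k=3: (M1..M3)·(M4..M6) → 924+306+18·11·6 = 2418; k=4: (M1..M4)·(M5..M6) → 582+108+18·3·6 = 1014; k=5: (M1..M5)·(M6..M6) → 798+0+18·6·6 = 1446.
Best split is after M1, i.e. k = 1.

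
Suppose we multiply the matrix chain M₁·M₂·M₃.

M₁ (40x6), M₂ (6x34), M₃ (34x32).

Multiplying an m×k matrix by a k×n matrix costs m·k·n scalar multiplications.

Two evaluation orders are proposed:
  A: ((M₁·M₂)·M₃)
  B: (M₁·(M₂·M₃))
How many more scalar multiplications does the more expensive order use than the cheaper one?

Order A = ((M₁·M₂)·M₃): (M₁·M₂): 40×6 by 6×34 → 40×34, cost 40·6·34 = 8160; ((M₁·M₂)·M₃): 40×34 by 34×32 → 40×32, cost 40·34·32 = 43520; cumulative 51680. Total 51680.
Order B = (M₁·(M₂·M₃)): (M₂·M₃): 6×34 by 34×32 → 6×32, cost 6·34·32 = 6528; (M₁·(M₂·M₃)): 40×6 by 6×32 → 40×32, cost 40·6·32 = 7680; cumulative 14208. Total 14208.
Difference: |51680 − 14208| = 37472.

37472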